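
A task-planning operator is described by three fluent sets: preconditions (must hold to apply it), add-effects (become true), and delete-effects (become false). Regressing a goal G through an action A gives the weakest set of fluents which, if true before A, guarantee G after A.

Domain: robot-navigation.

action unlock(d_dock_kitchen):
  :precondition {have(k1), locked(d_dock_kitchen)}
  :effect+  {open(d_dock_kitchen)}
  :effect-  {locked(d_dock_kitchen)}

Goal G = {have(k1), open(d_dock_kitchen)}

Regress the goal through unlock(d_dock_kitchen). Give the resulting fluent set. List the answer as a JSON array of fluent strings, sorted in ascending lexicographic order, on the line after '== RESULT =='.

Compute (G \ add) ∪ pre:
  G ∩ del = {}  (empty — regression defined)
  G \ add = {have(k1), open(d_dock_kitchen)} \ {open(d_dock_kitchen)} = {have(k1)}
  ∪ pre   = {have(k1)} ∪ {have(k1), locked(d_dock_kitchen)}
          = {have(k1), locked(d_dock_kitchen)}

== RESULT ==
["have(k1)", "locked(d_dock_kitchen)"]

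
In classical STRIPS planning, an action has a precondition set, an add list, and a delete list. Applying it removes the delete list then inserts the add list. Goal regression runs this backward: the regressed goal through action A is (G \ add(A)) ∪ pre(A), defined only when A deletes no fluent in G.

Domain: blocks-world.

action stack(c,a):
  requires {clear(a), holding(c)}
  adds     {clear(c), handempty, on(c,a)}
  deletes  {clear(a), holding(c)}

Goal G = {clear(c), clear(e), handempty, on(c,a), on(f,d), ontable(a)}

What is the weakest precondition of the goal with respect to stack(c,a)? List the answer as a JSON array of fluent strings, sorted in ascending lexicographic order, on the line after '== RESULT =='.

Compute (G \ add) ∪ pre:
  G ∩ del = {}  (empty — regression defined)
  G \ add = {clear(c), clear(e), handempty, on(c,a), on(f,d), ontable(a)} \ {clear(c), handempty, on(c,a)} = {clear(e), on(f,d), ontable(a)}
  ∪ pre   = {clear(e), on(f,d), ontable(a)} ∪ {clear(a), holding(c)}
          = {clear(a), clear(e), holding(c), on(f,d), ontable(a)}

== RESULT ==
["clear(a)", "clear(e)", "holding(c)", "on(f,d)", "ontable(a)"]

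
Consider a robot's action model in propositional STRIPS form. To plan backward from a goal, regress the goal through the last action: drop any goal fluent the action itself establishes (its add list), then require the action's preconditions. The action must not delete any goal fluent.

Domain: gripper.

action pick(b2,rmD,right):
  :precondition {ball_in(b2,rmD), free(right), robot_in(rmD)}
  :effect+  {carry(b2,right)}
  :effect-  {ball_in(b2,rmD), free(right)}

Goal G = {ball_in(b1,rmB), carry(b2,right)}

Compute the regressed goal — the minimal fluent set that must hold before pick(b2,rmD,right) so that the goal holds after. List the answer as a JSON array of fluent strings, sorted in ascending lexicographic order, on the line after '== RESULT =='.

Compute (G \ add) ∪ pre:
  G ∩ del = {}  (empty — regression defined)
  G \ add = {ball_in(b1,rmB), carry(b2,right)} \ {carry(b2,right)} = {ball_in(b1,rmB)}
  ∪ pre   = {ball_in(b1,rmB)} ∪ {ball_in(b2,rmD), free(right), robot_in(rmD)}
          = {ball_in(b1,rmB), ball_in(b2,rmD), free(right), robot_in(rmD)}

== RESULT ==
["ball_in(b1,rmB)", "ball_in(b2,rmD)", "free(right)", "robot_in(rmD)"]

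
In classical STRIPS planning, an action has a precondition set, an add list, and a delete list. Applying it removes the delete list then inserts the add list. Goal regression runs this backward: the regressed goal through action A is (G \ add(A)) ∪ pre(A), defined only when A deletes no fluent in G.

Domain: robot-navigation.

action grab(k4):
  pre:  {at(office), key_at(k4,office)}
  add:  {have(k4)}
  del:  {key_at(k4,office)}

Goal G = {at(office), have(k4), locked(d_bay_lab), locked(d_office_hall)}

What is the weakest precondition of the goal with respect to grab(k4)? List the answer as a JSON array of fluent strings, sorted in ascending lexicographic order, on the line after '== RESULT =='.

Compute (G \ add) ∪ pre:
  G ∩ del = {}  (empty — regression defined)
  G \ add = {at(office), have(k4), locked(d_bay_lab), locked(d_office_hall)} \ {have(k4)} = {at(office), locked(d_bay_lab), locked(d_office_hall)}
  ∪ pre   = {at(office), locked(d_bay_lab), locked(d_office_hall)} ∪ {at(office), key_at(k4,office)}
          = {at(office), key_at(k4,office), locked(d_bay_lab), locked(d_office_hall)}

== RESULT ==
["at(office)", "key_at(k4,office)", "locked(d_bay_lab)", "locked(d_office_hall)"]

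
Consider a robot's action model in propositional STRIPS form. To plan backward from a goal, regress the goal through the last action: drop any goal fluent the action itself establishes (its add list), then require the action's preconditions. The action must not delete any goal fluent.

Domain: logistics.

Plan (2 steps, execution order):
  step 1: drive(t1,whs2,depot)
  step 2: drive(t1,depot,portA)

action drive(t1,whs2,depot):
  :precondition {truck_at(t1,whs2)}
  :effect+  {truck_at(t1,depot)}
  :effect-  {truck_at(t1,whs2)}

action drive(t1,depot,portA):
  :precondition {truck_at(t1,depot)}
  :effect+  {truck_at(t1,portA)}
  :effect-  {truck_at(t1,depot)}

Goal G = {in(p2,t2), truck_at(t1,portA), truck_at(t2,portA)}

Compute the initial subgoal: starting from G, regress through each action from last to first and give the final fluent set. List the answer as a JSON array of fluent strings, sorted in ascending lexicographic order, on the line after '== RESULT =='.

Work backward from the goal:
  through step 2 (drive(t1,depot,portA)): drop {truck_at(t1,portA)}, keep {in(p2,t2), truck_at(t2,portA)}, require {truck_at(t1,depot)}
    → {in(p2,t2), truck_at(t1,depot), truck_at(t2,portA)}
  through step 1 (drive(t1,whs2,depot)): drop {truck_at(t1,depot)}, keep {in(p2,t2), truck_at(t2,portA)}, require {truck_at(t1,whs2)}
    → {in(p2,t2), truck_at(t1,whs2), truck_at(t2,portA)}

== RESULT ==
["in(p2,t2)", "truck_at(t1,whs2)", "truck_at(t2,portA)"]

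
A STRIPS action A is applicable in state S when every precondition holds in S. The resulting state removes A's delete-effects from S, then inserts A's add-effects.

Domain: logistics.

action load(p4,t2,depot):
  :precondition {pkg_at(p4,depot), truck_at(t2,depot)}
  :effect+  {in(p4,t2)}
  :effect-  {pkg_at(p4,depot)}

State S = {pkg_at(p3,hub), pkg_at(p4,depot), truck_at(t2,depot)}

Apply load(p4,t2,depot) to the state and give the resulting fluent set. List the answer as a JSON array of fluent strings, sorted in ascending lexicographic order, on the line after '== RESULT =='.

Progress:
  pre ⊆ S: {pkg_at(p4,depot), truck_at(t2,depot)} ⊆ S  — applicable
  S \ del = {pkg_at(p3,hub), truck_at(t2,depot)}
  ∪ add   = {in(p4,t2), pkg_at(p3,hub), truck_at(t2,depot)}

== RESULT ==
["in(p4,t2)", "pkg_at(p3,hub)", "truck_at(t2,depot)"]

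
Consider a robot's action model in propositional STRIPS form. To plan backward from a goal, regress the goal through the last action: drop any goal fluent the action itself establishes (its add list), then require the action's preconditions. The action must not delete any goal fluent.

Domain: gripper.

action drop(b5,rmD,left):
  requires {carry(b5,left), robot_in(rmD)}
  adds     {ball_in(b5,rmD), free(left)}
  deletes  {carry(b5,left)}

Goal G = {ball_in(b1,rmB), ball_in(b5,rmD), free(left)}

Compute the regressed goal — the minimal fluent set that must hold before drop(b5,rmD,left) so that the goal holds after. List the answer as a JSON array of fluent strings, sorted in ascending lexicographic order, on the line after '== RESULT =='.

Regress:
  G ∩ del = {}  (empty — regression defined)
  G \ add = {ball_in(b1,rmB), ball_in(b5,rmD), free(left)} \ {ball_in(b5,rmD), free(left)} = {ball_in(b1,rmB)}
  ∪ pre   = {ball_in(b1,rmB)} ∪ {carry(b5,left), robot_in(rmD)}
          = {ball_in(b1,rmB), carry(b5,left), robot_in(rmD)}

== RESULT ==
["ball_in(b1,rmB)", "carry(b5,left)", "robot_in(rmD)"]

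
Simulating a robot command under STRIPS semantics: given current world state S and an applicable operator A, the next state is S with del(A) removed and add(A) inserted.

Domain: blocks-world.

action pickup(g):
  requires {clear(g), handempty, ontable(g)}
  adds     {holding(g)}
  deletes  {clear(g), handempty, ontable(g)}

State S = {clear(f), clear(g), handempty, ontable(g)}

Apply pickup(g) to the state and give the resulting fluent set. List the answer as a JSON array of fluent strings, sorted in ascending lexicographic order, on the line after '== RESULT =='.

Compute (S \ del) ∪ add:
  pre ⊆ S: {clear(g), handempty, ontable(g)} ⊆ S  — applicable
  S \ del = {clear(f)}
  ∪ add   = {clear(f), holding(g)}

== RESULT ==
["clear(f)", "holding(g)"]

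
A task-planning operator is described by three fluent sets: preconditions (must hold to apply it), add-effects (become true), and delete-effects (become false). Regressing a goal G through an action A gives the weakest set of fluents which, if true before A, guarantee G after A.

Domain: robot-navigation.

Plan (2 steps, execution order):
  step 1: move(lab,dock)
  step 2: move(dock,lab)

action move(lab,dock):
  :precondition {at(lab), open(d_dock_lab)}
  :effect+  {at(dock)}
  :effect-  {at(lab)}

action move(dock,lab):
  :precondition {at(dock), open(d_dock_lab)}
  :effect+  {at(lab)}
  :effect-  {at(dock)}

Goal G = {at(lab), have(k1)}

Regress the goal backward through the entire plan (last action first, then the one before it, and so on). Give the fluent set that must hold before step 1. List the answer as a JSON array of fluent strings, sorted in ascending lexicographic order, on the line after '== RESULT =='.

Work backward from the goal:
  through step 2 (move(dock,lab)): drop {at(lab)}, keep {have(k1)}, require {at(dock), open(d_dock_lab)}
    → {at(dock), have(k1), open(d_dock_lab)}
  through step 1 (move(lab,dock)): drop {at(dock)}, keep {have(k1), open(d_dock_lab)}, require {at(lab), open(d_dock_lab)}
    → {at(lab), have(k1), open(d_dock_lab)}

== RESULT ==
["at(lab)", "have(k1)", "open(d_dock_lab)"]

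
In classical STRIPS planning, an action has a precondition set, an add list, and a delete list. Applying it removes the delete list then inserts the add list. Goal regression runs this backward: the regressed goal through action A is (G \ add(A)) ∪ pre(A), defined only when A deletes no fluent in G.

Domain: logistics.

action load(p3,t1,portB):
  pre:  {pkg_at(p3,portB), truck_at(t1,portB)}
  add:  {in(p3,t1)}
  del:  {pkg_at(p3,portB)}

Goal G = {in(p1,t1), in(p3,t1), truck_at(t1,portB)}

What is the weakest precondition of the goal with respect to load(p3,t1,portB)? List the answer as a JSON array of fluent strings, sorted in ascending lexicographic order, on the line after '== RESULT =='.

Regress:
  G ∩ del = {}  (empty — regression defined)
  G \ add = {in(p1,t1), in(p3,t1), truck_at(t1,portB)} \ {in(p3,t1)} = {in(p1,t1), truck_at(t1,portB)}
  ∪ pre   = {in(p1,t1), truck_at(t1,portB)} ∪ {pkg_at(p3,portB), truck_at(t1,portB)}
          = {in(p1,t1), pkg_at(p3,portB), truck_at(t1,portB)}

== RESULT ==
["in(p1,t1)", "pkg_at(p3,portB)", "truck_at(t1,portB)"]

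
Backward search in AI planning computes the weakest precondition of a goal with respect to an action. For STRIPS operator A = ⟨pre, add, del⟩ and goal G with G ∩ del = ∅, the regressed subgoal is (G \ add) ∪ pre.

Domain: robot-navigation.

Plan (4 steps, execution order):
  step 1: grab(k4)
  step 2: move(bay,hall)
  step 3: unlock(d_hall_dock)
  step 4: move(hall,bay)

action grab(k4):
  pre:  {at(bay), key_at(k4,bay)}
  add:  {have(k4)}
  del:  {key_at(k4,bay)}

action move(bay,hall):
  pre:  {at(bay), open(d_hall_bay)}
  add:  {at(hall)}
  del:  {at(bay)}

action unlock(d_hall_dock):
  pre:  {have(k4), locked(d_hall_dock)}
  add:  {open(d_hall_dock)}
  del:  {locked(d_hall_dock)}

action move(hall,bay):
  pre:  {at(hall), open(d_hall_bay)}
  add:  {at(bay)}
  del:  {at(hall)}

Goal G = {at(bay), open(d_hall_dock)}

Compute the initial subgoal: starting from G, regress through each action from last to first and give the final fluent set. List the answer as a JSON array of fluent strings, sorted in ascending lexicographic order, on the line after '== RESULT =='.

Work backward from the goal:
  through step 4 (move(hall,bay)): drop {at(bay)}, keep {open(d_hall_dock)}, require {at(hall), open(d_hall_bay)}
    → {at(hall), open(d_hall_bay), open(d_hall_dock)}
  through step 3 (unlock(d_hall_dock)): drop {open(d_hall_dock)}, keep {at(hall), open(d_hall_bay)}, require {have(k4), locked(d_hall_dock)}
    → {at(hall), have(k4), locked(d_hall_dock), open(d_hall_bay)}
  through step 2 (move(bay,hall)): drop {at(hall)}, keep {have(k4), locked(d_hall_dock), open(d_hall_bay)}, require {at(bay), open(d_hall_bay)}
    → {at(bay), have(k4), locked(d_hall_dock), open(d_hall_bay)}
  through step 1 (grab(k4)): drop {have(k4)}, keep {at(bay), locked(d_hall_dock), open(d_hall_bay)}, require {at(bay), key_at(k4,bay)}
    → {at(bay), key_at(k4,bay), locked(d_hall_dock), open(d_hall_bay)}

== RESULT ==
["at(bay)", "key_at(k4,bay)", "locked(d_hall_dock)", "open(d_hall_bay)"]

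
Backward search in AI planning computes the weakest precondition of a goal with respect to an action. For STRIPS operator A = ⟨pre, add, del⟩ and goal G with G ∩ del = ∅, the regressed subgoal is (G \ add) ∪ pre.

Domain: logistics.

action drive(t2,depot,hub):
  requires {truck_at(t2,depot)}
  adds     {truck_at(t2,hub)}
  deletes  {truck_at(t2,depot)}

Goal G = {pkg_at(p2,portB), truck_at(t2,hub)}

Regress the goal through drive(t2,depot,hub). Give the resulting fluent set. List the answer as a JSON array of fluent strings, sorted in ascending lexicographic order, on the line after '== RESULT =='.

Regress:
  G ∩ del = {}  (empty — regression defined)
  G \ add = {pkg_at(p2,portB), truck_at(t2,hub)} \ {truck_at(t2,hub)} = {pkg_at(p2,portB)}
  ∪ pre   = {pkg_at(p2,portB)} ∪ {truck_at(t2,depot)}
          = {pkg_at(p2,portB), truck_at(t2,depot)}

== RESULT ==
["pkg_at(p2,portB)", "truck_at(t2,depot)"]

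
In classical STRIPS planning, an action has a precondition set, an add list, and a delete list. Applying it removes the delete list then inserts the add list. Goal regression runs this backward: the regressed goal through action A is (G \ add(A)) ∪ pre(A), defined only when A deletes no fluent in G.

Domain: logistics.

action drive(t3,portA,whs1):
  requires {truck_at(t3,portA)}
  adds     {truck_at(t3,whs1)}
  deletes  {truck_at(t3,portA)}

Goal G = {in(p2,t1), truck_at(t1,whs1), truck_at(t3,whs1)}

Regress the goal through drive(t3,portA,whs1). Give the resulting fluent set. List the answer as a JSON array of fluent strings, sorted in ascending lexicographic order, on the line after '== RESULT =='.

Compute (G \ add) ∪ pre:
  G ∩ del = {}  (empty — regression defined)
  G \ add = {in(p2,t1), truck_at(t1,whs1), truck_at(t3,whs1)} \ {truck_at(t3,whs1)} = {in(p2,t1), truck_at(t1,whs1)}
  ∪ pre   = {in(p2,t1), truck_at(t1,whs1)} ∪ {truck_at(t3,portA)}
          = {in(p2,t1), truck_at(t1,whs1), truck_at(t3,portA)}

== RESULT ==
["in(p2,t1)", "truck_at(t1,whs1)", "truck_at(t3,portA)"]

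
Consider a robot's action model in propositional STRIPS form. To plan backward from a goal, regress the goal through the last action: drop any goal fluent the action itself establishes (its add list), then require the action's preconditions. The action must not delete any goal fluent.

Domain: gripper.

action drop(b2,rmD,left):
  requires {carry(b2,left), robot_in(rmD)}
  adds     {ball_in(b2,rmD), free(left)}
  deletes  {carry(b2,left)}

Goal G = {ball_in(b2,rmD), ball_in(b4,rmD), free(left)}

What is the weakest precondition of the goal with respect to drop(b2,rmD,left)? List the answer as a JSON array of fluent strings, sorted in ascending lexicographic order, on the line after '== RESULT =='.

Compute (G \ add) ∪ pre:
  G ∩ del = {}  (empty — regression defined)
  G \ add = {ball_in(b2,rmD), ball_in(b4,rmD), free(left)} \ {ball_in(b2,rmD), free(left)} = {ball_in(b4,rmD)}
  ∪ pre   = {ball_in(b4,rmD)} ∪ {carry(b2,left), robot_in(rmD)}
          = {ball_in(b4,rmD), carry(b2,left), robot_in(rmD)}

== RESULT ==
["ball_in(b4,rmD)", "carry(b2,left)", "robot_in(rmD)"]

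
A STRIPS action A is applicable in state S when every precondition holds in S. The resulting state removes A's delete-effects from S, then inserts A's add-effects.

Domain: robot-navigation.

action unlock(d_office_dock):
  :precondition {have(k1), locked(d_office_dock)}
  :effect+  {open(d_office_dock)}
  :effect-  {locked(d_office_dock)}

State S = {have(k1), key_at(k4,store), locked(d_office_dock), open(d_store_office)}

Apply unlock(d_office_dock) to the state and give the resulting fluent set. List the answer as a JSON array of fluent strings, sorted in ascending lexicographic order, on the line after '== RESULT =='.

Compute (S \ del) ∪ add:
  pre ⊆ S: {have(k1), locked(d_office_dock)} ⊆ S  — applicable
  S \ del = {have(k1), key_at(k4,store), open(d_store_office)}
  ∪ add   = {have(k1), key_at(k4,store), open(d_office_dock), open(d_store_office)}

== RESULT ==
["have(k1)", "key_at(k4,store)", "open(d_office_dock)", "open(d_store_office)"]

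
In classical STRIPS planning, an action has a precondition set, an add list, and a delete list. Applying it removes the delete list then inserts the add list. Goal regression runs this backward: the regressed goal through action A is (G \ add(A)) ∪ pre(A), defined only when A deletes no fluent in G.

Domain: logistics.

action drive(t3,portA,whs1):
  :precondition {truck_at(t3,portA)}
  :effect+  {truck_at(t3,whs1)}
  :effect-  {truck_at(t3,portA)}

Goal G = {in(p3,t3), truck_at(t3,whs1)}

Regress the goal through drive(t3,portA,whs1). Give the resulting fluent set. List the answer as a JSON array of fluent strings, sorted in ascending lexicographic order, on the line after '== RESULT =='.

Regress:
  G ∩ del = {}  (empty — regression defined)
  G \ add = {in(p3,t3), truck_at(t3,whs1)} \ {truck_at(t3,whs1)} = {in(p3,t3)}
  ∪ pre   = {in(p3,t3)} ∪ {truck_at(t3,portA)}
          = {in(p3,t3), truck_at(t3,portA)}

== RESULT ==
["in(p3,t3)", "truck_at(t3,portA)"]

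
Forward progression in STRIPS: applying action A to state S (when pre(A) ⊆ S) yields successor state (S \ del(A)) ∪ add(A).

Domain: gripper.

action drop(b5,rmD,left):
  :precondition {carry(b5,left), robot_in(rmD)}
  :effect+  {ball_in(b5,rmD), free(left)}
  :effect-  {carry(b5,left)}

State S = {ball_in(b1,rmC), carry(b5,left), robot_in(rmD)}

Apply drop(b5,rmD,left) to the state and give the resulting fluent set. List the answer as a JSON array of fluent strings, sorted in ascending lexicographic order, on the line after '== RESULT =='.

Progress:
  pre ⊆ S: {carry(b5,left), robot_in(rmD)} ⊆ S  — applicable
  S \ del = {ball_in(b1,rmC), robot_in(rmD)}
  ∪ add   = {ball_in(b1,rmC), ball_in(b5,rmD), free(left), robot_in(rmD)}

== RESULT ==
["ball_in(b1,rmC)", "ball_in(b5,rmD)", "free(left)", "robot_in(rmD)"]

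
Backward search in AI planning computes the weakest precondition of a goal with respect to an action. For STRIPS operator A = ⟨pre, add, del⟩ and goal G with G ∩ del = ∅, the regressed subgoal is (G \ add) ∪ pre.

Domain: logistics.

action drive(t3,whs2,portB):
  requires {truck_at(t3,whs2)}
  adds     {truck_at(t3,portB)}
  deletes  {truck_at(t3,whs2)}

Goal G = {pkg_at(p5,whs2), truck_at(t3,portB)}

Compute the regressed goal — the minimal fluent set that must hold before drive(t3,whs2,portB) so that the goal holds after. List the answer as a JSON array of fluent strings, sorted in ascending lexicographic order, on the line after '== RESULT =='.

Compute (G \ add) ∪ pre:
  G ∩ del = {}  (empty — regression defined)
  G \ add = {pkg_at(p5,whs2), truck_at(t3,portB)} \ {truck_at(t3,portB)} = {pkg_at(p5,whs2)}
  ∪ pre   = {pkg_at(p5,whs2)} ∪ {truck_at(t3,whs2)}
          = {pkg_at(p5,whs2), truck_at(t3,whs2)}

== RESULT ==
["pkg_at(p5,whs2)", "truck_at(t3,whs2)"]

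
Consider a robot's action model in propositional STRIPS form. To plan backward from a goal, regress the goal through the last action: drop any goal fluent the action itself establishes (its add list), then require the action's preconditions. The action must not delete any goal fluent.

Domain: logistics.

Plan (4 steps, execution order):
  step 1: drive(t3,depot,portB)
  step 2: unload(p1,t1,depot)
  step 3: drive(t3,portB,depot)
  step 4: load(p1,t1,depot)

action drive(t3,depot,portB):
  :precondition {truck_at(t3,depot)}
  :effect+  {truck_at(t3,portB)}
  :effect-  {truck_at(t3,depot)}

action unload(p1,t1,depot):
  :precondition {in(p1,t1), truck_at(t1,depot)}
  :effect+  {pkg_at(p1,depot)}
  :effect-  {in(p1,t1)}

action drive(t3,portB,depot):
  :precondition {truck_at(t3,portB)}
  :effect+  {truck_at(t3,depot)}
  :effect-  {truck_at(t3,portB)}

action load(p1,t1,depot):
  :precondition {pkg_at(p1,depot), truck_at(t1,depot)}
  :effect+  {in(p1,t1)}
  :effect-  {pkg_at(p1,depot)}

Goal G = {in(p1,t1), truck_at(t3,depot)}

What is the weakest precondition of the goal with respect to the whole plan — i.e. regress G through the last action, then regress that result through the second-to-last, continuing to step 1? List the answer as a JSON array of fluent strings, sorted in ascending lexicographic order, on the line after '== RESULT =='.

Work backward from the goal:
  through step 4 (load(p1,t1,depot)): drop {in(p1,t1)}, keep {truck_at(t3,depot)}, require {pkg_at(p1,depot), truck_at(t1,depot)}
    → {pkg_at(p1,depot), truck_at(t1,depot), truck_at(t3,depot)}
  through step 3 (drive(t3,portB,depot)): drop {truck_at(t3,depot)}, keep {pkg_at(p1,depot), truck_at(t1,depot)}, require {truck_at(t3,portB)}
    → {pkg_at(p1,depot), truck_at(t1,depot), truck_at(t3,portB)}
  through step 2 (unload(p1,t1,depot)): drop {pkg_at(p1,depot)}, keep {truck_at(t1,depot), truck_at(t3,portB)}, require {in(p1,t1), truck_at(t1,depot)}
    → {in(p1,t1), truck_at(t1,depot), truck_at(t3,portB)}
  through step 1 (drive(t3,depot,portB)): drop {truck_at(t3,portB)}, keep {in(p1,t1), truck_at(t1,depot)}, require {truck_at(t3,depot)}
    → {in(p1,t1), truck_at(t1,depot), truck_at(t3,depot)}

== RESULT ==
["in(p1,t1)", "truck_at(t1,depot)", "truck_at(t3,depot)"]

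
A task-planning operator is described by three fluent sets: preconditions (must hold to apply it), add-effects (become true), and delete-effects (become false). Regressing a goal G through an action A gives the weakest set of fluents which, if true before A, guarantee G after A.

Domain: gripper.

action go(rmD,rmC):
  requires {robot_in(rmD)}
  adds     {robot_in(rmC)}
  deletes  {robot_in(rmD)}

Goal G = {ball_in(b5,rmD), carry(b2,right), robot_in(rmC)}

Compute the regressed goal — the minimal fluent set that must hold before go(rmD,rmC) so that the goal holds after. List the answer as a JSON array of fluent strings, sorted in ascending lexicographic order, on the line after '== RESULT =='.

Regress:
  G ∩ del = {}  (empty — regression defined)
  G \ add = {ball_in(b5,rmD), carry(b2,right), robot_in(rmC)} \ {robot_in(rmC)} = {ball_in(b5,rmD), carry(b2,right)}
  ∪ pre   = {ball_in(b5,rmD), carry(b2,right)} ∪ {robot_in(rmD)}
          = {ball_in(b5,rmD), carry(b2,right), robot_in(rmD)}

== RESULT ==
["ball_in(b5,rmD)", "carry(b2,right)", "robot_in(rmD)"]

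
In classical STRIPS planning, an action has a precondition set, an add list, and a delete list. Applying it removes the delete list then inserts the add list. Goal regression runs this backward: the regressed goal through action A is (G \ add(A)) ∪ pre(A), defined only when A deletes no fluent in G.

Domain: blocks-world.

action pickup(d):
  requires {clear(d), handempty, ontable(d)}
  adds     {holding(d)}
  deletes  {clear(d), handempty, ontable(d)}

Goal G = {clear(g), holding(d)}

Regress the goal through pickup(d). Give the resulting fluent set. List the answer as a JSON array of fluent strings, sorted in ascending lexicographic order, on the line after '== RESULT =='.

Regress:
  G ∩ del = {}  (empty — regression defined)
  G \ add = {clear(g), holding(d)} \ {holding(d)} = {clear(g)}
  ∪ pre   = {clear(g)} ∪ {clear(d), handempty, ontable(d)}
          = {clear(d), clear(g), handempty, ontable(d)}

== RESULT ==
["clear(d)", "clear(g)", "handempty", "ontable(d)"]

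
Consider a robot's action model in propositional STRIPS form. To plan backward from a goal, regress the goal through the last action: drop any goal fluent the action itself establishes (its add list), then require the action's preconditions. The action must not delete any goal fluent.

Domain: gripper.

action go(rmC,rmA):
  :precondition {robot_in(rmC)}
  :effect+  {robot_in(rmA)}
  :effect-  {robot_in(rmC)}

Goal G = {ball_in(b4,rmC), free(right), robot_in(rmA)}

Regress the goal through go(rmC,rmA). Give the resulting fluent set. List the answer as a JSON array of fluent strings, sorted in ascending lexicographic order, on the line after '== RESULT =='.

Compute (G \ add) ∪ pre:
  G ∩ del = {}  (empty — regression defined)
  G \ add = {ball_in(b4,rmC), free(right), robot_in(rmA)} \ {robot_in(rmA)} = {ball_in(b4,rmC), free(right)}
  ∪ pre   = {ball_in(b4,rmC), free(right)} ∪ {robot_in(rmC)}
          = {ball_in(b4,rmC), free(right), robot_in(rmC)}

== RESULT ==
["ball_in(b4,rmC)", "free(right)", "robot_in(rmC)"]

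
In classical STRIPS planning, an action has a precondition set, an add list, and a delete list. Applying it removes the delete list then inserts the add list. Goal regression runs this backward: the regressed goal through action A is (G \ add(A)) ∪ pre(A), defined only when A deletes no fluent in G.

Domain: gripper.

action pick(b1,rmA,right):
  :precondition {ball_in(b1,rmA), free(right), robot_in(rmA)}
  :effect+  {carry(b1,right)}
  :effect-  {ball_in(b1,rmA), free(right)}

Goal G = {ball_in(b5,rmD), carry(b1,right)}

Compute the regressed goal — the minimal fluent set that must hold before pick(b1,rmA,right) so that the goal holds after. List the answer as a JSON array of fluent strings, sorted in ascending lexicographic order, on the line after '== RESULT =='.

Compute (G \ add) ∪ pre:
  G ∩ del = {}  (empty — regression defined)
  G \ add = {ball_in(b5,rmD), carry(b1,right)} \ {carry(b1,right)} = {ball_in(b5,rmD)}
  ∪ pre   = {ball_in(b5,rmD)} ∪ {ball_in(b1,rmA), free(right), robot_in(rmA)}
          = {ball_in(b1,rmA), ball_in(b5,rmD), free(right), robot_in(rmA)}

== RESULT ==
["ball_in(b1,rmA)", "ball_in(b5,rmD)", "free(right)", "robot_in(rmA)"]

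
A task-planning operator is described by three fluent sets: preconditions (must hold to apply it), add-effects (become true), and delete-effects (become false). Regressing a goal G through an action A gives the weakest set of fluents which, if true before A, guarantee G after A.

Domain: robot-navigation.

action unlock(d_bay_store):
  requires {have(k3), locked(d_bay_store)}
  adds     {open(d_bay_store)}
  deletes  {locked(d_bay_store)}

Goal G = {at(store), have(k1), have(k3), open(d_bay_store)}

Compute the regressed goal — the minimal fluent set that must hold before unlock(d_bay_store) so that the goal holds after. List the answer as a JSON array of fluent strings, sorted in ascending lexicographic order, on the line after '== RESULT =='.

Compute (G \ add) ∪ pre:
  G ∩ del = {}  (empty — regression defined)
  G \ add = {at(store), have(k1), have(k3), open(d_bay_store)} \ {open(d_bay_store)} = {at(store), have(k1), have(k3)}
  ∪ pre   = {at(store), have(k1), have(k3)} ∪ {have(k3), locked(d_bay_store)}
          = {at(store), have(k1), have(k3), locked(d_bay_store)}

== RESULT ==
["at(store)", "have(k1)", "have(k3)", "locked(d_bay_store)"]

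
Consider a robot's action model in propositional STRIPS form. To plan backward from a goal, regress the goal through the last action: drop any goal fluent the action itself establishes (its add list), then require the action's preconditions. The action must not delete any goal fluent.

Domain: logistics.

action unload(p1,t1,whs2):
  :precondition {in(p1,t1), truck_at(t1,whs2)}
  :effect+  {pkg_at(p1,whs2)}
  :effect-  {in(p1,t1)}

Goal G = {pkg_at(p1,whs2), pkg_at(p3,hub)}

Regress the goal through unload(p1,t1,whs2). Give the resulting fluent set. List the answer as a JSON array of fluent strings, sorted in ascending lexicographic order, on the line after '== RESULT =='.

Regress:
  G ∩ del = {}  (empty — regression defined)
  G \ add = {pkg_at(p1,whs2), pkg_at(p3,hub)} \ {pkg_at(p1,whs2)} = {pkg_at(p3,hub)}
  ∪ pre   = {pkg_at(p3,hub)} ∪ {in(p1,t1), truck_at(t1,whs2)}
          = {in(p1,t1), pkg_at(p3,hub), truck_at(t1,whs2)}

== RESULT ==
["in(p1,t1)", "pkg_at(p3,hub)", "truck_at(t1,whs2)"]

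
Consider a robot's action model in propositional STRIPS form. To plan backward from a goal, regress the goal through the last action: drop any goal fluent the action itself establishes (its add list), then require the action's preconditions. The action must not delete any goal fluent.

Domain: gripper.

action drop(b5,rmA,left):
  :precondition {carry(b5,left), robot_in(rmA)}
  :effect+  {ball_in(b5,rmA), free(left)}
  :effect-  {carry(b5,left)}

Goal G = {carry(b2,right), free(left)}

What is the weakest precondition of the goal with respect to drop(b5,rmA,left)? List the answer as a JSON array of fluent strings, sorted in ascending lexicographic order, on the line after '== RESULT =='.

Regress:
  G ∩ del = {}  (empty — regression defined)
  G \ add = {carry(b2,right), free(left)} \ {ball_in(b5,rmA), free(left)} = {carry(b2,right)}
  ∪ pre   = {carry(b2,right)} ∪ {carry(b5,left), robot_in(rmA)}
          = {carry(b2,right), carry(b5,left), robot_in(rmA)}

== RESULT ==
["carry(b2,right)", "carry(b5,left)", "robot_in(rmA)"]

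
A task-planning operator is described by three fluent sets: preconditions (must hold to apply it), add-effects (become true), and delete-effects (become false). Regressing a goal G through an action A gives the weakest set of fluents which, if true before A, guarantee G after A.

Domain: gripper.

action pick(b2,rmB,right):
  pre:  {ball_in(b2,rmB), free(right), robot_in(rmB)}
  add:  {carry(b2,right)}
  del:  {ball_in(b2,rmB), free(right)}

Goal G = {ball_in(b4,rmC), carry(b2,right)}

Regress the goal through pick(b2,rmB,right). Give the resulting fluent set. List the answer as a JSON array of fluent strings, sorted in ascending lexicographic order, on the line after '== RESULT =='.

Compute (G \ add) ∪ pre:
  G ∩ del = {}  (empty — regression defined)
  G \ add = {ball_in(b4,rmC), carry(b2,right)} \ {carry(b2,right)} = {ball_in(b4,rmC)}
  ∪ pre   = {ball_in(b4,rmC)} ∪ {ball_in(b2,rmB), free(right), robot_in(rmB)}
          = {ball_in(b2,rmB), ball_in(b4,rmC), free(right), robot_in(rmB)}

== RESULT ==
["ball_in(b2,rmB)", "ball_in(b4,rmC)", "free(right)", "robot_in(rmB)"]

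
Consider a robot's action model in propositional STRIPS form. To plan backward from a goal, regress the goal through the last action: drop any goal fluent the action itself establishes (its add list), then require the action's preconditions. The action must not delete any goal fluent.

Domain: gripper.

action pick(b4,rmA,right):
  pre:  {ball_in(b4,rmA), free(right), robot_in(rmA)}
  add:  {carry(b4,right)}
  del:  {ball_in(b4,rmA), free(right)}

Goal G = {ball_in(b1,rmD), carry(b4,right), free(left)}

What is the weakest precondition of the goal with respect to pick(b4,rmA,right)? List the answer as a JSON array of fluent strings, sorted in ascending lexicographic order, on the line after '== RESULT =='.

Compute (G \ add) ∪ pre:
  G ∩ del = {}  (empty — regression defined)
  G \ add = {ball_in(b1,rmD), carry(b4,right), free(left)} \ {carry(b4,right)} = {ball_in(b1,rmD), free(left)}
  ∪ pre   = {ball_in(b1,rmD), free(left)} ∪ {ball_in(b4,rmA), free(right), robot_in(rmA)}
          = {ball_in(b1,rmD), ball_in(b4,rmA), free(left), free(right), robot_in(rmA)}

== RESULT ==
["ball_in(b1,rmD)", "ball_in(b4,rmA)", "free(left)", "free(right)", "robot_in(rmA)"]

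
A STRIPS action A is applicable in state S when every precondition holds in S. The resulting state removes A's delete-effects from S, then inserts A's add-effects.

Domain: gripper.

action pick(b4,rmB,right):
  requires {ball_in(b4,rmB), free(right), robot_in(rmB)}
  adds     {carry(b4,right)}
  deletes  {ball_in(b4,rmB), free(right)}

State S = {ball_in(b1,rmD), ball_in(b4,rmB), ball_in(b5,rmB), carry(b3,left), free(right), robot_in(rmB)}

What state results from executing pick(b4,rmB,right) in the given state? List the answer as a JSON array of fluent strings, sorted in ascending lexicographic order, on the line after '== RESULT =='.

Progress:
  pre ⊆ S: {ball_in(b4,rmB), free(right), robot_in(rmB)} ⊆ S  — applicable
  S \ del = {ball_in(b1,rmD), ball_in(b5,rmB), carry(b3,left), robot_in(rmB)}
  ∪ add   = {ball_in(b1,rmD), ball_in(b5,rmB), carry(b3,left), carry(b4,right), robot_in(rmB)}

== RESULT ==
["ball_in(b1,rmD)", "ball_in(b5,rmB)", "carry(b3,left)", "carry(b4,right)", "robot_in(rmB)"]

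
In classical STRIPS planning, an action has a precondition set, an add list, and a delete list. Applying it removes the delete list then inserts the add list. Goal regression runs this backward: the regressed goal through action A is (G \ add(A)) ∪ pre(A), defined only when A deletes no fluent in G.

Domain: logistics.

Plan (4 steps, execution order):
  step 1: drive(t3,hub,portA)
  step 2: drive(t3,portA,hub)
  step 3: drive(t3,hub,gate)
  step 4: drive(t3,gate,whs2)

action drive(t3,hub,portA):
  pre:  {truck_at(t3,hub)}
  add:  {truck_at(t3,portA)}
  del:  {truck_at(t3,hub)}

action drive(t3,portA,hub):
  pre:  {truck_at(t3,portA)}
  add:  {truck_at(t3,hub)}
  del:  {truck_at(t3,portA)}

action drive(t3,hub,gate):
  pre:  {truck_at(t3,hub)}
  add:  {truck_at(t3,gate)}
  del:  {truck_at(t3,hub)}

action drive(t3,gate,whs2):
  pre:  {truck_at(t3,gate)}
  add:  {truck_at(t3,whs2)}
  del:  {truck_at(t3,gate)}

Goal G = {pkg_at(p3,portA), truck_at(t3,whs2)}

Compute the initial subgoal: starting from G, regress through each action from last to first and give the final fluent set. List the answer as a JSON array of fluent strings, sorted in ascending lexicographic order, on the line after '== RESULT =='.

Work backward from the goal:
  through step 4 (drive(t3,gate,whs2)): drop {truck_at(t3,whs2)}, keep {pkg_at(p3,portA)}, require {truck_at(t3,gate)}
    → {pkg_at(p3,portA), truck_at(t3,gate)}
  through step 3 (drive(t3,hub,gate)): drop {truck_at(t3,gate)}, keep {pkg_at(p3,portA)}, require {truck_at(t3,hub)}
    → {pkg_at(p3,portA), truck_at(t3,hub)}
  through step 2 (drive(t3,portA,hub)): drop {truck_at(t3,hub)}, keep {pkg_at(p3,portA)}, require {truck_at(t3,portA)}
    → {pkg_at(p3,portA), truck_at(t3,portA)}
  through step 1 (drive(t3,hub,portA)): drop {truck_at(t3,portA)}, keep {pkg_at(p3,portA)}, require {truck_at(t3,hub)}
    → {pkg_at(p3,portA), truck_at(t3,hub)}

== RESULT ==
["pkg_at(p3,portA)", "truck_at(t3,hub)"]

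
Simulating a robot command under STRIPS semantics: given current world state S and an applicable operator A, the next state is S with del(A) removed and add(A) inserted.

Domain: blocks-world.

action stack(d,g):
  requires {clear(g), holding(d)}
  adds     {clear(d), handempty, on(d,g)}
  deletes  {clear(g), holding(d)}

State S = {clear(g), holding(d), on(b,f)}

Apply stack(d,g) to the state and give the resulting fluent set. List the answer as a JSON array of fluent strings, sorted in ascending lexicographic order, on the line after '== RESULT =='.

Compute (S \ del) ∪ add:
  pre ⊆ S: {clear(g), holding(d)} ⊆ S  — applicable
  S \ del = {on(b,f)}
  ∪ add   = {clear(d), handempty, on(b,f), on(d,g)}

== RESULT ==
["clear(d)", "handempty", "on(b,f)", "on(d,g)"]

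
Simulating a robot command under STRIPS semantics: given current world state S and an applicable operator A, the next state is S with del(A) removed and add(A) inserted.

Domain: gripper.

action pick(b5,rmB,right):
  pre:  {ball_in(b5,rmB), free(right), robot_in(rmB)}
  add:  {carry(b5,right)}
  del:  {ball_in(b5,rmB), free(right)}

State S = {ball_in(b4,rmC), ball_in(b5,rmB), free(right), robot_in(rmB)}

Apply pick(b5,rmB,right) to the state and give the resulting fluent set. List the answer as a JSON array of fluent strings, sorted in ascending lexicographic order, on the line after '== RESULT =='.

Progress:
  pre ⊆ S: {ball_in(b5,rmB), free(right), robot_in(rmB)} ⊆ S  — applicable
  S \ del = {ball_in(b4,rmC), robot_in(rmB)}
  ∪ add   = {ball_in(b4,rmC), carry(b5,right), robot_in(rmB)}

== RESULT ==
["ball_in(b4,rmC)", "carry(b5,right)", "robot_in(rmB)"]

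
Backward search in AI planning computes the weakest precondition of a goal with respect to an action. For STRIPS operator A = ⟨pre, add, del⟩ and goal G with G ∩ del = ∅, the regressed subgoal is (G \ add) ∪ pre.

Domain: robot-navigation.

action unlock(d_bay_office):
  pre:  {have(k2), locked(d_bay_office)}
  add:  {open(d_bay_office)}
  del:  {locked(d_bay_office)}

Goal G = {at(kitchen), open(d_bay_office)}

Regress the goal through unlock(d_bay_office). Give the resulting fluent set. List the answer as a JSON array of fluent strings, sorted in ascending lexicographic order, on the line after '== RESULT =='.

Regress:
  G ∩ del = {}  (empty — regression defined)
  G \ add = {at(kitchen), open(d_bay_office)} \ {open(d_bay_office)} = {at(kitchen)}
  ∪ pre   = {at(kitchen)} ∪ {have(k2), locked(d_bay_office)}
          = {at(kitchen), have(k2), locked(d_bay_office)}

== RESULT ==
["at(kitchen)", "have(k2)", "locked(d_bay_office)"]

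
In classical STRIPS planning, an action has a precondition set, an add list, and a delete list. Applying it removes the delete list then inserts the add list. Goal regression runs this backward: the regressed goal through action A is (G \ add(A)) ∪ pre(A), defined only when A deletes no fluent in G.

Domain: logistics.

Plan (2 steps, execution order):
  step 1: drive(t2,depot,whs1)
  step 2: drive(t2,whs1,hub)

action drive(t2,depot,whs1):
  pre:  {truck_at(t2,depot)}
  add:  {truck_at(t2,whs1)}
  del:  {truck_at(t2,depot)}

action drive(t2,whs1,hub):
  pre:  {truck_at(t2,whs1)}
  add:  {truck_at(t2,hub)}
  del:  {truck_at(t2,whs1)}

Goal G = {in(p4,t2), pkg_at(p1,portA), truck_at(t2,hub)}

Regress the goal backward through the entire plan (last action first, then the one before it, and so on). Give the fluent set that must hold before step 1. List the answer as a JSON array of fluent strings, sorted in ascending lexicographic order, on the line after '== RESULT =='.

Regress step by step:
  through step 2 (drive(t2,whs1,hub)): drop {truck_at(t2,hub)}, keep {in(p4,t2), pkg_at(p1,portA)}, require {truck_at(t2,whs1)}
    → {in(p4,t2), pkg_at(p1,portA), truck_at(t2,whs1)}
  through step 1 (drive(t2,depot,whs1)): drop {truck_at(t2,whs1)}, keep {in(p4,t2), pkg_at(p1,portA)}, require {truck_at(t2,depot)}
    → {in(p4,t2), pkg_at(p1,portA), truck_at(t2,depot)}

== RESULT ==
["in(p4,t2)", "pkg_at(p1,portA)", "truck_at(t2,depot)"]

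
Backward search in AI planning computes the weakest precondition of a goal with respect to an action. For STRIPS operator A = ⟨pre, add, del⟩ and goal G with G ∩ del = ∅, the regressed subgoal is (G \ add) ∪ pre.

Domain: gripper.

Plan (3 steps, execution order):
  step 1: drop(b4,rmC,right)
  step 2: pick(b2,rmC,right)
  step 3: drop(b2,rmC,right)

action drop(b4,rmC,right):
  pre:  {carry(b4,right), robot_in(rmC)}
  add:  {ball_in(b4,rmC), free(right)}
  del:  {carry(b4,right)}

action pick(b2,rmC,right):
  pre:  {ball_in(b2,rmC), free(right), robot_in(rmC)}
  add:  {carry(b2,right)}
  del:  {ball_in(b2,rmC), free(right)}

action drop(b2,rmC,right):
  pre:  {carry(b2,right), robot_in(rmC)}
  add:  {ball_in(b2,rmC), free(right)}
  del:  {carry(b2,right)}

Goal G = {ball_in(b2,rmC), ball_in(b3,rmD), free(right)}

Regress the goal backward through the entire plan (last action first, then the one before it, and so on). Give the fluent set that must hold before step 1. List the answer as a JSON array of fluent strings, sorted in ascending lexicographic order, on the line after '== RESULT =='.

Work backward from the goal:
  through step 3 (drop(b2,rmC,right)): drop {ball_in(b2,rmC), free(right)}, keep {ball_in(b3,rmD)}, require {carry(b2,right), robot_in(rmC)}
    → {ball_in(b3,rmD), carry(b2,right), robot_in(rmC)}
  through step 2 (pick(b2,rmC,right)): drop {carry(b2,right)}, keep {ball_in(b3,rmD), robot_in(rmC)}, require {ball_in(b2,rmC), free(right), robot_in(rmC)}
    → {ball_in(b2,rmC), ball_in(b3,rmD), free(right), robot_in(rmC)}
  through step 1 (drop(b4,rmC,right)): drop {free(right)}, keep {ball_in(b2,rmC), ball_in(b3,rmD), robot_in(rmC)}, require {carry(b4,right), robot_in(rmC)}
    → {ball_in(b2,rmC), ball_in(b3,rmD), carry(b4,right), robot_in(rmC)}

== RESULT ==
["ball_in(b2,rmC)", "ball_in(b3,rmD)", "carry(b4,right)", "robot_in(rmC)"]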